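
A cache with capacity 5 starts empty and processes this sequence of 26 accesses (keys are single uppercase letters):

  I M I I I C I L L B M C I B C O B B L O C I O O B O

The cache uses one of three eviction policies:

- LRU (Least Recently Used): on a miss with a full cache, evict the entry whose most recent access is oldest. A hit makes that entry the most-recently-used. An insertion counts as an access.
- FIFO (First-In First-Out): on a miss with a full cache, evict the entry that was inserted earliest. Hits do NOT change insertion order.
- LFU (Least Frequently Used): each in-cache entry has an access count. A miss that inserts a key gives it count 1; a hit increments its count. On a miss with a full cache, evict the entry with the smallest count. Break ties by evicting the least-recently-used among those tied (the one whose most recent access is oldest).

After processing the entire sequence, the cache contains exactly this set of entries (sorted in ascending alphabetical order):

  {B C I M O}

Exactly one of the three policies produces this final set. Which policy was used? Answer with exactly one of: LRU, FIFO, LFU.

Simulating under each policy and comparing final sets:
  LRU: final set = {B C I L O} -> differs
  FIFO: final set = {B C I L O} -> differs
  LFU: final set = {B C I M O} -> MATCHES target
Only LFU produces the target set.

Answer: LFU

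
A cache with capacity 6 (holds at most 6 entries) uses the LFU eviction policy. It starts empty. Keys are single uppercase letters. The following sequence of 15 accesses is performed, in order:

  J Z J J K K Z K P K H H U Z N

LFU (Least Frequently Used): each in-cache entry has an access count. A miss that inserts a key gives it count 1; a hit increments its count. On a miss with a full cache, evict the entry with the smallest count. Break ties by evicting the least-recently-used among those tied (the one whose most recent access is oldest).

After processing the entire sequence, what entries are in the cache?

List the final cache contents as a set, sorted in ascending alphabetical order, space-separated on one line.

LFU simulation (capacity=6):
  1. access J: MISS. Cache: [J(c=1)]
  2. access Z: MISS. Cache: [J(c=1) Z(c=1)]
  3. access J: HIT, count now 2. Cache: [Z(c=1) J(c=2)]
  4. access J: HIT, count now 3. Cache: [Z(c=1) J(c=3)]
  5. access K: MISS. Cache: [Z(c=1) K(c=1) J(c=3)]
  6. access K: HIT, count now 2. Cache: [Z(c=1) K(c=2) J(c=3)]
  7. access Z: HIT, count now 2. Cache: [K(c=2) Z(c=2) J(c=3)]
  8. access K: HIT, count now 3. Cache: [Z(c=2) J(c=3) K(c=3)]
  9. access P: MISS. Cache: [P(c=1) Z(c=2) J(c=3) K(c=3)]
  10. access K: HIT, count now 4. Cache: [P(c=1) Z(c=2) J(c=3) K(c=4)]
  11. access H: MISS. Cache: [P(c=1) H(c=1) Z(c=2) J(c=3) K(c=4)]
  12. access H: HIT, count now 2. Cache: [P(c=1) Z(c=2) H(c=2) J(c=3) K(c=4)]
  13. access U: MISS. Cache: [P(c=1) U(c=1) Z(c=2) H(c=2) J(c=3) K(c=4)]
  14. access Z: HIT, count now 3. Cache: [P(c=1) U(c=1) H(c=2) J(c=3) Z(c=3) K(c=4)]
  15. access N: MISS, evict P(c=1). Cache: [U(c=1) N(c=1) H(c=2) J(c=3) Z(c=3) K(c=4)]
Total: 8 hits, 7 misses, 1 evictions

Answer: H J K N U Z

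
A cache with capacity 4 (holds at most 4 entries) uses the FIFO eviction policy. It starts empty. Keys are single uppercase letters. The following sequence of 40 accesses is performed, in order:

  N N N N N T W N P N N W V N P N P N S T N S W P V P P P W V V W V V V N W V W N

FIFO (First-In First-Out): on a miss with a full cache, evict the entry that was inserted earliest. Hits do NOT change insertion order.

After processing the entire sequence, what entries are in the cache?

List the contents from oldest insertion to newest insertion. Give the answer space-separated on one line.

Answer: W P V N

Derivation:
FIFO simulation (capacity=4):
  1. access N: MISS. Cache (old->new): [N]
  2. access N: HIT. Cache (old->new): [N]
  3. access N: HIT. Cache (old->new): [N]
  4. access N: HIT. Cache (old->new): [N]
  5. access N: HIT. Cache (old->new): [N]
  6. access T: MISS. Cache (old->new): [N T]
  7. access W: MISS. Cache (old->new): [N T W]
  8. access N: HIT. Cache (old->new): [N T W]
  9. access P: MISS. Cache (old->new): [N T W P]
  10. access N: HIT. Cache (old->new): [N T W P]
  11. access N: HIT. Cache (old->new): [N T W P]
  12. access W: HIT. Cache (old->new): [N T W P]
  13. access V: MISS, evict N. Cache (old->new): [T W P V]
  14. access N: MISS, evict T. Cache (old->new): [W P V N]
  15. access P: HIT. Cache (old->new): [W P V N]
  16. access N: HIT. Cache (old->new): [W P V N]
  17. access P: HIT. Cache (old->new): [W P V N]
  18. access N: HIT. Cache (old->new): [W P V N]
  19. access S: MISS, evict W. Cache (old->new): [P V N S]
  20. access T: MISS, evict P. Cache (old->new): [V N S T]
  21. access N: HIT. Cache (old->new): [V N S T]
  22. access S: HIT. Cache (old->new): [V N S T]
  23. access W: MISS, evict V. Cache (old->new): [N S T W]
  24. access P: MISS, evict N. Cache (old->new): [S T W P]
  25. access V: MISS, evict S. Cache (old->new): [T W P V]
  26. access P: HIT. Cache (old->new): [T W P V]
  27. access P: HIT. Cache (old->new): [T W P V]
  28. access P: HIT. Cache (old->new): [T W P V]
  29. access W: HIT. Cache (old->new): [T W P V]
  30. access V: HIT. Cache (old->new): [T W P V]
  31. access V: HIT. Cache (old->new): [T W P V]
  32. access W: HIT. Cache (old->new): [T W P V]
  33. access V: HIT. Cache (old->new): [T W P V]
  34. access V: HIT. Cache (old->new): [T W P V]
  35. access V: HIT. Cache (old->new): [T W P V]
  36. access N: MISS, evict T. Cache (old->new): [W P V N]
  37. access W: HIT. Cache (old->new): [W P V N]
  38. access V: HIT. Cache (old->new): [W P V N]
  39. access W: HIT. Cache (old->new): [W P V N]
  40. access N: HIT. Cache (old->new): [W P V N]
Total: 28 hits, 12 misses, 8 evictions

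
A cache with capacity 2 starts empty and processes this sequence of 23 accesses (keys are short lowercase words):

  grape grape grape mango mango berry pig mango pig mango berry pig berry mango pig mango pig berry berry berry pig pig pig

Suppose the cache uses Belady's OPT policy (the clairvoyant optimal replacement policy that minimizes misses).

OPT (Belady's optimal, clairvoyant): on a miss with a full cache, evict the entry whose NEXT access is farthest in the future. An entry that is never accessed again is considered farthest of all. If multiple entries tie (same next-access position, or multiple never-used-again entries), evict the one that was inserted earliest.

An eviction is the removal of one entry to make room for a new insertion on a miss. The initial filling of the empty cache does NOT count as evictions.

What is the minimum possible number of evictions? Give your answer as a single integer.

OPT (Belady) simulation (capacity=2):
  1. access grape: MISS. Cache: [grape]
  2. access grape: HIT. Next use of grape: step 3. Cache: [grape]
  3. access grape: HIT. Next use of grape: never. Cache: [grape]
  4. access mango: MISS. Cache: [grape mango]
  5. access mango: HIT. Next use of mango: step 8. Cache: [grape mango]
  6. access berry: MISS, evict grape (next use: never). Cache: [mango berry]
  7. access pig: MISS, evict berry (next use: step 11). Cache: [mango pig]
  8. access mango: HIT. Next use of mango: step 10. Cache: [mango pig]
  9. access pig: HIT. Next use of pig: step 12. Cache: [mango pig]
  10. access mango: HIT. Next use of mango: step 14. Cache: [mango pig]
  11. access berry: MISS, evict mango (next use: step 14). Cache: [pig berry]
  12. access pig: HIT. Next use of pig: step 15. Cache: [pig berry]
  13. access berry: HIT. Next use of berry: step 18. Cache: [pig berry]
  14. access mango: MISS, evict berry (next use: step 18). Cache: [pig mango]
  15. access pig: HIT. Next use of pig: step 17. Cache: [pig mango]
  16. access mango: HIT. Next use of mango: never. Cache: [pig mango]
  17. access pig: HIT. Next use of pig: step 21. Cache: [pig mango]
  18. access berry: MISS, evict mango (next use: never). Cache: [pig berry]
  19. access berry: HIT. Next use of berry: step 20. Cache: [pig berry]
  20. access berry: HIT. Next use of berry: never. Cache: [pig berry]
  21. access pig: HIT. Next use of pig: step 22. Cache: [pig berry]
  22. access pig: HIT. Next use of pig: step 23. Cache: [pig berry]
  23. access pig: HIT. Next use of pig: never. Cache: [pig berry]
Total: 16 hits, 7 misses, 5 evictions

Answer: 5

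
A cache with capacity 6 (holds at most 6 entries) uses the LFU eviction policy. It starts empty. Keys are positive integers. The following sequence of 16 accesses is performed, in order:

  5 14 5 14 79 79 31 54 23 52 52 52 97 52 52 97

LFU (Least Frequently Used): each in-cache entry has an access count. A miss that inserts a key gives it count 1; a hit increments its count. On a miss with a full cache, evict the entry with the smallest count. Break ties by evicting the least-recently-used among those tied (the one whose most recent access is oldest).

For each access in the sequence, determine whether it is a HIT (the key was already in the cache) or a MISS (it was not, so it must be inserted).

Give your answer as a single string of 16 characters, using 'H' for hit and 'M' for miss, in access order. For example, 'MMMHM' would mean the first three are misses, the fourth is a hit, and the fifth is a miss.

LFU simulation (capacity=6):
  1. access 5: MISS. Cache: [5(c=1)]
  2. access 14: MISS. Cache: [5(c=1) 14(c=1)]
  3. access 5: HIT, count now 2. Cache: [14(c=1) 5(c=2)]
  4. access 14: HIT, count now 2. Cache: [5(c=2) 14(c=2)]
  5. access 79: MISS. Cache: [79(c=1) 5(c=2) 14(c=2)]
  6. access 79: HIT, count now 2. Cache: [5(c=2) 14(c=2) 79(c=2)]
  7. access 31: MISS. Cache: [31(c=1) 5(c=2) 14(c=2) 79(c=2)]
  8. access 54: MISS. Cache: [31(c=1) 54(c=1) 5(c=2) 14(c=2) 79(c=2)]
  9. access 23: MISS. Cache: [31(c=1) 54(c=1) 23(c=1) 5(c=2) 14(c=2) 79(c=2)]
  10. access 52: MISS, evict 31(c=1). Cache: [54(c=1) 23(c=1) 52(c=1) 5(c=2) 14(c=2) 79(c=2)]
  11. access 52: HIT, count now 2. Cache: [54(c=1) 23(c=1) 5(c=2) 14(c=2) 79(c=2) 52(c=2)]
  12. access 52: HIT, count now 3. Cache: [54(c=1) 23(c=1) 5(c=2) 14(c=2) 79(c=2) 52(c=3)]
  13. access 97: MISS, evict 54(c=1). Cache: [23(c=1) 97(c=1) 5(c=2) 14(c=2) 79(c=2) 52(c=3)]
  14. access 52: HIT, count now 4. Cache: [23(c=1) 97(c=1) 5(c=2) 14(c=2) 79(c=2) 52(c=4)]
  15. access 52: HIT, count now 5. Cache: [23(c=1) 97(c=1) 5(c=2) 14(c=2) 79(c=2) 52(c=5)]
  16. access 97: HIT, count now 2. Cache: [23(c=1) 5(c=2) 14(c=2) 79(c=2) 97(c=2) 52(c=5)]
Total: 8 hits, 8 misses, 2 evictions

Answer: MMHHMHMMMMHHMHHH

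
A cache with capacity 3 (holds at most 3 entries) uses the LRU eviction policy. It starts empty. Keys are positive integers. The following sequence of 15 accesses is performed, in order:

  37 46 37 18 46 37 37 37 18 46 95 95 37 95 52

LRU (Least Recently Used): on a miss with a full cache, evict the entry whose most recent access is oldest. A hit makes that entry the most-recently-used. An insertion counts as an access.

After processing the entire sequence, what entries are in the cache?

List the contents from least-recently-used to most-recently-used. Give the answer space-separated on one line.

LRU simulation (capacity=3):
  1. access 37: MISS. Cache (LRU->MRU): [37]
  2. access 46: MISS. Cache (LRU->MRU): [37 46]
  3. access 37: HIT. Cache (LRU->MRU): [46 37]
  4. access 18: MISS. Cache (LRU->MRU): [46 37 18]
  5. access 46: HIT. Cache (LRU->MRU): [37 18 46]
  6. access 37: HIT. Cache (LRU->MRU): [18 46 37]
  7. access 37: HIT. Cache (LRU->MRU): [18 46 37]
  8. access 37: HIT. Cache (LRU->MRU): [18 46 37]
  9. access 18: HIT. Cache (LRU->MRU): [46 37 18]
  10. access 46: HIT. Cache (LRU->MRU): [37 18 46]
  11. access 95: MISS, evict 37. Cache (LRU->MRU): [18 46 95]
  12. access 95: HIT. Cache (LRU->MRU): [18 46 95]
  13. access 37: MISS, evict 18. Cache (LRU->MRU): [46 95 37]
  14. access 95: HIT. Cache (LRU->MRU): [46 37 95]
  15. access 52: MISS, evict 46. Cache (LRU->MRU): [37 95 52]
Total: 9 hits, 6 misses, 3 evictions

Answer: 37 95 52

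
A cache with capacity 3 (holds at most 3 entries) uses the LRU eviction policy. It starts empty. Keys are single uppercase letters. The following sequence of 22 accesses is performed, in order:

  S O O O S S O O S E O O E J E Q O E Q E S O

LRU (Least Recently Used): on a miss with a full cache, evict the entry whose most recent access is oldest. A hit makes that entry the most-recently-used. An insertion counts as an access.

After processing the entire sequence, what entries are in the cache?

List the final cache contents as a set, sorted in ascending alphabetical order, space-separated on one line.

Answer: E O S

Derivation:
LRU simulation (capacity=3):
  1. access S: MISS. Cache (LRU->MRU): [S]
  2. access O: MISS. Cache (LRU->MRU): [S O]
  3. access O: HIT. Cache (LRU->MRU): [S O]
  4. access O: HIT. Cache (LRU->MRU): [S O]
  5. access S: HIT. Cache (LRU->MRU): [O S]
  6. access S: HIT. Cache (LRU->MRU): [O S]
  7. access O: HIT. Cache (LRU->MRU): [S O]
  8. access O: HIT. Cache (LRU->MRU): [S O]
  9. access S: HIT. Cache (LRU->MRU): [O S]
  10. access E: MISS. Cache (LRU->MRU): [O S E]
  11. access O: HIT. Cache (LRU->MRU): [S E O]
  12. access O: HIT. Cache (LRU->MRU): [S E O]
  13. access E: HIT. Cache (LRU->MRU): [S O E]
  14. access J: MISS, evict S. Cache (LRU->MRU): [O E J]
  15. access E: HIT. Cache (LRU->MRU): [O J E]
  16. access Q: MISS, evict O. Cache (LRU->MRU): [J E Q]
  17. access O: MISS, evict J. Cache (LRU->MRU): [E Q O]
  18. access E: HIT. Cache (LRU->MRU): [Q O E]
  19. access Q: HIT. Cache (LRU->MRU): [O E Q]
  20. access E: HIT. Cache (LRU->MRU): [O Q E]
  21. access S: MISS, evict O. Cache (LRU->MRU): [Q E S]
  22. access O: MISS, evict Q. Cache (LRU->MRU): [E S O]
Total: 14 hits, 8 misses, 5 evictions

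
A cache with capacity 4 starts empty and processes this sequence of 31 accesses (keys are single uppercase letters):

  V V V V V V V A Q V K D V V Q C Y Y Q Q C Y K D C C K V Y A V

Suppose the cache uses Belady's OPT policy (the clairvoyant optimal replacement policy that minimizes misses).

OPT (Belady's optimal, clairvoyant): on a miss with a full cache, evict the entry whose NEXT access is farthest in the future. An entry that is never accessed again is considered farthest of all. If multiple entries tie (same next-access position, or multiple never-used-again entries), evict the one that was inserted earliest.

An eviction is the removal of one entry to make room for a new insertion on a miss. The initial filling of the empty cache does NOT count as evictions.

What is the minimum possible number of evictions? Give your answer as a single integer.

Answer: 6

Derivation:
OPT (Belady) simulation (capacity=4):
  1. access V: MISS. Cache: [V]
  2. access V: HIT. Next use of V: step 3. Cache: [V]
  3. access V: HIT. Next use of V: step 4. Cache: [V]
  4. access V: HIT. Next use of V: step 5. Cache: [V]
  5. access V: HIT. Next use of V: step 6. Cache: [V]
  6. access V: HIT. Next use of V: step 7. Cache: [V]
  7. access V: HIT. Next use of V: step 10. Cache: [V]
  8. access A: MISS. Cache: [V A]
  9. access Q: MISS. Cache: [V A Q]
  10. access V: HIT. Next use of V: step 13. Cache: [V A Q]
  11. access K: MISS. Cache: [V A Q K]
  12. access D: MISS, evict A (next use: step 30). Cache: [V Q K D]
  13. access V: HIT. Next use of V: step 14. Cache: [V Q K D]
  14. access V: HIT. Next use of V: step 28. Cache: [V Q K D]
  15. access Q: HIT. Next use of Q: step 19. Cache: [V Q K D]
  16. access C: MISS, evict V (next use: step 28). Cache: [Q K D C]
  17. access Y: MISS, evict D (next use: step 24). Cache: [Q K C Y]
  18. access Y: HIT. Next use of Y: step 22. Cache: [Q K C Y]
  19. access Q: HIT. Next use of Q: step 20. Cache: [Q K C Y]
  20. access Q: HIT. Next use of Q: never. Cache: [Q K C Y]
  21. access C: HIT. Next use of C: step 25. Cache: [Q K C Y]
  22. access Y: HIT. Next use of Y: step 29. Cache: [Q K C Y]
  23. access K: HIT. Next use of K: step 27. Cache: [Q K C Y]
  24. access D: MISS, evict Q (next use: never). Cache: [K C Y D]
  25. access C: HIT. Next use of C: step 26. Cache: [K C Y D]
  26. access C: HIT. Next use of C: never. Cache: [K C Y D]
  27. access K: HIT. Next use of K: never. Cache: [K C Y D]
  28. access V: MISS, evict K (next use: never). Cache: [C Y D V]
  29. access Y: HIT. Next use of Y: never. Cache: [C Y D V]
  30. access A: MISS, evict C (next use: never). Cache: [Y D V A]
  31. access V: HIT. Next use of V: never. Cache: [Y D V A]
Total: 21 hits, 10 misses, 6 evictions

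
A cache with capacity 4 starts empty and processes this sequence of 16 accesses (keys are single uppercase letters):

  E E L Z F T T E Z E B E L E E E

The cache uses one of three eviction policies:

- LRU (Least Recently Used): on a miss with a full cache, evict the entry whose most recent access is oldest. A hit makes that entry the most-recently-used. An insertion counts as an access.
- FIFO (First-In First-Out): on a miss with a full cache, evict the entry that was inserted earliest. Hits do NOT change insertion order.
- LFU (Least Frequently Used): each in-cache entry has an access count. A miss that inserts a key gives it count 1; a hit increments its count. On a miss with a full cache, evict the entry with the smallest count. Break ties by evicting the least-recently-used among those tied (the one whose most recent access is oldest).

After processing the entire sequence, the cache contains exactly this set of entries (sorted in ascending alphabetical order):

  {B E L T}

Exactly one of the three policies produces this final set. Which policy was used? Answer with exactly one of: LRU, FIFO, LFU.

Answer: FIFO

Derivation:
Simulating under each policy and comparing final sets:
  LRU: final set = {B E L Z} -> differs
  FIFO: final set = {B E L T} -> MATCHES target
  LFU: final set = {E L T Z} -> differs
Only FIFO produces the target set.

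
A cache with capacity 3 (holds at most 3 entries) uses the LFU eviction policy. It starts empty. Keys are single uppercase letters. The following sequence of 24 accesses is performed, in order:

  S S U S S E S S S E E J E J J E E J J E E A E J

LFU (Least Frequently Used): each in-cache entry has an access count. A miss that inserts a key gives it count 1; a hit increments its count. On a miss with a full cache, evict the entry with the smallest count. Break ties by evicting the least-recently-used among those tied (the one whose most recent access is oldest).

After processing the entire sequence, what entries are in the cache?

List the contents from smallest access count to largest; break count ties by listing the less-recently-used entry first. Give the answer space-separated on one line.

Answer: J S E

Derivation:
LFU simulation (capacity=3):
  1. access S: MISS. Cache: [S(c=1)]
  2. access S: HIT, count now 2. Cache: [S(c=2)]
  3. access U: MISS. Cache: [U(c=1) S(c=2)]
  4. access S: HIT, count now 3. Cache: [U(c=1) S(c=3)]
  5. access S: HIT, count now 4. Cache: [U(c=1) S(c=4)]
  6. access E: MISS. Cache: [U(c=1) E(c=1) S(c=4)]
  7. access S: HIT, count now 5. Cache: [U(c=1) E(c=1) S(c=5)]
  8. access S: HIT, count now 6. Cache: [U(c=1) E(c=1) S(c=6)]
  9. access S: HIT, count now 7. Cache: [U(c=1) E(c=1) S(c=7)]
  10. access E: HIT, count now 2. Cache: [U(c=1) E(c=2) S(c=7)]
  11. access E: HIT, count now 3. Cache: [U(c=1) E(c=3) S(c=7)]
  12. access J: MISS, evict U(c=1). Cache: [J(c=1) E(c=3) S(c=7)]
  13. access E: HIT, count now 4. Cache: [J(c=1) E(c=4) S(c=7)]
  14. access J: HIT, count now 2. Cache: [J(c=2) E(c=4) S(c=7)]
  15. access J: HIT, count now 3. Cache: [J(c=3) E(c=4) S(c=7)]
  16. access E: HIT, count now 5. Cache: [J(c=3) E(c=5) S(c=7)]
  17. access E: HIT, count now 6. Cache: [J(c=3) E(c=6) S(c=7)]
  18. access J: HIT, count now 4. Cache: [J(c=4) E(c=6) S(c=7)]
  19. access J: HIT, count now 5. Cache: [J(c=5) E(c=6) S(c=7)]
  20. access E: HIT, count now 7. Cache: [J(c=5) S(c=7) E(c=7)]
  21. access E: HIT, count now 8. Cache: [J(c=5) S(c=7) E(c=8)]
  22. access A: MISS, evict J(c=5). Cache: [A(c=1) S(c=7) E(c=8)]
  23. access E: HIT, count now 9. Cache: [A(c=1) S(c=7) E(c=9)]
  24. access J: MISS, evict A(c=1). Cache: [J(c=1) S(c=7) E(c=9)]
Total: 18 hits, 6 misses, 3 evictions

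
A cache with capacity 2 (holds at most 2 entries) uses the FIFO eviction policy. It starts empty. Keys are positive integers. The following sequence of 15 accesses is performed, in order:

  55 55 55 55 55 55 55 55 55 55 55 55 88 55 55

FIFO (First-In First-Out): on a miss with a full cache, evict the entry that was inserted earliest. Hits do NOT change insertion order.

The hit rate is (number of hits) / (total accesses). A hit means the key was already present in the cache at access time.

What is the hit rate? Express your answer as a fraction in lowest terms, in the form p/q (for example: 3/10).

Answer: 13/15

Derivation:
FIFO simulation (capacity=2):
  1. access 55: MISS. Cache (old->new): [55]
  2. access 55: HIT. Cache (old->new): [55]
  3. access 55: HIT. Cache (old->new): [55]
  4. access 55: HIT. Cache (old->new): [55]
  5. access 55: HIT. Cache (old->new): [55]
  6. access 55: HIT. Cache (old->new): [55]
  7. access 55: HIT. Cache (old->new): [55]
  8. access 55: HIT. Cache (old->new): [55]
  9. access 55: HIT. Cache (old->new): [55]
  10. access 55: HIT. Cache (old->new): [55]
  11. access 55: HIT. Cache (old->new): [55]
  12. access 55: HIT. Cache (old->new): [55]
  13. access 88: MISS. Cache (old->new): [55 88]
  14. access 55: HIT. Cache (old->new): [55 88]
  15. access 55: HIT. Cache (old->new): [55 88]
Total: 13 hits, 2 misses, 0 evictions

Hit rate = 13/15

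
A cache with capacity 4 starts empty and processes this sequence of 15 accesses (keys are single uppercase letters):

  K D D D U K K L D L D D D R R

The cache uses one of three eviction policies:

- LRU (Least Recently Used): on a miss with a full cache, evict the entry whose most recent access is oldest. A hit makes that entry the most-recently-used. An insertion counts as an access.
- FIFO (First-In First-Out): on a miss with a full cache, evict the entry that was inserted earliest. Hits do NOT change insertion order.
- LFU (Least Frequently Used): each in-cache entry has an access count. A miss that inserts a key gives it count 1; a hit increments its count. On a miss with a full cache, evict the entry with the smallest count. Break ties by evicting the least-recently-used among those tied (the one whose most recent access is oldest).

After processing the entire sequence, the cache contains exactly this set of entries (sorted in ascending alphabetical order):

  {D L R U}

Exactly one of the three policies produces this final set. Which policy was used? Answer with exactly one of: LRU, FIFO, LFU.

Simulating under each policy and comparing final sets:
  LRU: final set = {D K L R} -> differs
  FIFO: final set = {D L R U} -> MATCHES target
  LFU: final set = {D K L R} -> differs
Only FIFO produces the target set.

Answer: FIFO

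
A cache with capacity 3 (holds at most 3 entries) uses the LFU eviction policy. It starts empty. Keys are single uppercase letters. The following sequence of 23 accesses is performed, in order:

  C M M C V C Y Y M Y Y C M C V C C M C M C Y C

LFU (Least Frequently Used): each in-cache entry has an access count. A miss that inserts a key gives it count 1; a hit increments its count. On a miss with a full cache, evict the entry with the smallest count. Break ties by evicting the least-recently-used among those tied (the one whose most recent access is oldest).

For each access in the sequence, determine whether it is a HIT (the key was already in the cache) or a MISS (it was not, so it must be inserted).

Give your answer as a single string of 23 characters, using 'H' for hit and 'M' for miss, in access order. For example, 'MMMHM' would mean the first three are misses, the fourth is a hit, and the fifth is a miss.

Answer: MMHHMHMHHHHHHHMHHHHHHMH

Derivation:
LFU simulation (capacity=3):
  1. access C: MISS. Cache: [C(c=1)]
  2. access M: MISS. Cache: [C(c=1) M(c=1)]
  3. access M: HIT, count now 2. Cache: [C(c=1) M(c=2)]
  4. access C: HIT, count now 2. Cache: [M(c=2) C(c=2)]
  5. access V: MISS. Cache: [V(c=1) M(c=2) C(c=2)]
  6. access C: HIT, count now 3. Cache: [V(c=1) M(c=2) C(c=3)]
  7. access Y: MISS, evict V(c=1). Cache: [Y(c=1) M(c=2) C(c=3)]
  8. access Y: HIT, count now 2. Cache: [M(c=2) Y(c=2) C(c=3)]
  9. access M: HIT, count now 3. Cache: [Y(c=2) C(c=3) M(c=3)]
  10. access Y: HIT, count now 3. Cache: [C(c=3) M(c=3) Y(c=3)]
  11. access Y: HIT, count now 4. Cache: [C(c=3) M(c=3) Y(c=4)]
  12. access C: HIT, count now 4. Cache: [M(c=3) Y(c=4) C(c=4)]
  13. access M: HIT, count now 4. Cache: [Y(c=4) C(c=4) M(c=4)]
  14. access C: HIT, count now 5. Cache: [Y(c=4) M(c=4) C(c=5)]
  15. access V: MISS, evict Y(c=4). Cache: [V(c=1) M(c=4) C(c=5)]
  16. access C: HIT, count now 6. Cache: [V(c=1) M(c=4) C(c=6)]
  17. access C: HIT, count now 7. Cache: [V(c=1) M(c=4) C(c=7)]
  18. access M: HIT, count now 5. Cache: [V(c=1) M(c=5) C(c=7)]
  19. access C: HIT, count now 8. Cache: [V(c=1) M(c=5) C(c=8)]
  20. access M: HIT, count now 6. Cache: [V(c=1) M(c=6) C(c=8)]
  21. access C: HIT, count now 9. Cache: [V(c=1) M(c=6) C(c=9)]
  22. access Y: MISS, evict V(c=1). Cache: [Y(c=1) M(c=6) C(c=9)]
  23. access C: HIT, count now 10. Cache: [Y(c=1) M(c=6) C(c=10)]
Total: 17 hits, 6 misses, 3 evictions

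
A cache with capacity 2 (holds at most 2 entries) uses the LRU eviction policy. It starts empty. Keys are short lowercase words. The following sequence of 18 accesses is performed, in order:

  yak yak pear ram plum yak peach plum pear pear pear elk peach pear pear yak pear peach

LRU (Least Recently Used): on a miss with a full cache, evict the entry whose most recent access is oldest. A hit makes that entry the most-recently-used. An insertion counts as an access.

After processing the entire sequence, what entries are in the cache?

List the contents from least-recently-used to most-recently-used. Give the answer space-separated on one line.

LRU simulation (capacity=2):
  1. access yak: MISS. Cache (LRU->MRU): [yak]
  2. access yak: HIT. Cache (LRU->MRU): [yak]
  3. access pear: MISS. Cache (LRU->MRU): [yak pear]
  4. access ram: MISS, evict yak. Cache (LRU->MRU): [pear ram]
  5. access plum: MISS, evict pear. Cache (LRU->MRU): [ram plum]
  6. access yak: MISS, evict ram. Cache (LRU->MRU): [plum yak]
  7. access peach: MISS, evict plum. Cache (LRU->MRU): [yak peach]
  8. access plum: MISS, evict yak. Cache (LRU->MRU): [peach plum]
  9. access pear: MISS, evict peach. Cache (LRU->MRU): [plum pear]
  10. access pear: HIT. Cache (LRU->MRU): [plum pear]
  11. access pear: HIT. Cache (LRU->MRU): [plum pear]
  12. access elk: MISS, evict plum. Cache (LRU->MRU): [pear elk]
  13. access peach: MISS, evict pear. Cache (LRU->MRU): [elk peach]
  14. access pear: MISS, evict elk. Cache (LRU->MRU): [peach pear]
  15. access pear: HIT. Cache (LRU->MRU): [peach pear]
  16. access yak: MISS, evict peach. Cache (LRU->MRU): [pear yak]
  17. access pear: HIT. Cache (LRU->MRU): [yak pear]
  18. access peach: MISS, evict yak. Cache (LRU->MRU): [pear peach]
Total: 5 hits, 13 misses, 11 evictions

Answer: pear peach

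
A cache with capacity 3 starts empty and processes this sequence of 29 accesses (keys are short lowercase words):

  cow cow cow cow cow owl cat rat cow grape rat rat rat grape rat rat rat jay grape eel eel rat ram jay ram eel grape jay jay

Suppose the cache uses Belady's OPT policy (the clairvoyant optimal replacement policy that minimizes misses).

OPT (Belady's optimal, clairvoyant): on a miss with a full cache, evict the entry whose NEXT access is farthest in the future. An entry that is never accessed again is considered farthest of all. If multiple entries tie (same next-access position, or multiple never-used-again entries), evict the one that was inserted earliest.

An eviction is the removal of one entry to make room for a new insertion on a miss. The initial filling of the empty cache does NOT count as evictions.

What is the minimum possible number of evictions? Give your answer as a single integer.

Answer: 6

Derivation:
OPT (Belady) simulation (capacity=3):
  1. access cow: MISS. Cache: [cow]
  2. access cow: HIT. Next use of cow: step 3. Cache: [cow]
  3. access cow: HIT. Next use of cow: step 4. Cache: [cow]
  4. access cow: HIT. Next use of cow: step 5. Cache: [cow]
  5. access cow: HIT. Next use of cow: step 9. Cache: [cow]
  6. access owl: MISS. Cache: [cow owl]
  7. access cat: MISS. Cache: [cow owl cat]
  8. access rat: MISS, evict owl (next use: never). Cache: [cow cat rat]
  9. access cow: HIT. Next use of cow: never. Cache: [cow cat rat]
  10. access grape: MISS, evict cow (next use: never). Cache: [cat rat grape]
  11. access rat: HIT. Next use of rat: step 12. Cache: [cat rat grape]
  12. access rat: HIT. Next use of rat: step 13. Cache: [cat rat grape]
  13. access rat: HIT. Next use of rat: step 15. Cache: [cat rat grape]
  14. access grape: HIT. Next use of grape: step 19. Cache: [cat rat grape]
  15. access rat: HIT. Next use of rat: step 16. Cache: [cat rat grape]
  16. access rat: HIT. Next use of rat: step 17. Cache: [cat rat grape]
  17. access rat: HIT. Next use of rat: step 22. Cache: [cat rat grape]
  18. access jay: MISS, evict cat (next use: never). Cache: [rat grape jay]
  19. access grape: HIT. Next use of grape: step 27. Cache: [rat grape jay]
  20. access eel: MISS, evict grape (next use: step 27). Cache: [rat jay eel]
  21. access eel: HIT. Next use of eel: step 26. Cache: [rat jay eel]
  22. access rat: HIT. Next use of rat: never. Cache: [rat jay eel]
  23. access ram: MISS, evict rat (next use: never). Cache: [jay eel ram]
  24. access jay: HIT. Next use of jay: step 28. Cache: [jay eel ram]
  25. access ram: HIT. Next use of ram: never. Cache: [jay eel ram]
  26. access eel: HIT. Next use of eel: never. Cache: [jay eel ram]
  27. access grape: MISS, evict eel (next use: never). Cache: [jay ram grape]
  28. access jay: HIT. Next use of jay: step 29. Cache: [jay ram grape]
  29. access jay: HIT. Next use of jay: never. Cache: [jay ram grape]
Total: 20 hits, 9 misses, 6 evictions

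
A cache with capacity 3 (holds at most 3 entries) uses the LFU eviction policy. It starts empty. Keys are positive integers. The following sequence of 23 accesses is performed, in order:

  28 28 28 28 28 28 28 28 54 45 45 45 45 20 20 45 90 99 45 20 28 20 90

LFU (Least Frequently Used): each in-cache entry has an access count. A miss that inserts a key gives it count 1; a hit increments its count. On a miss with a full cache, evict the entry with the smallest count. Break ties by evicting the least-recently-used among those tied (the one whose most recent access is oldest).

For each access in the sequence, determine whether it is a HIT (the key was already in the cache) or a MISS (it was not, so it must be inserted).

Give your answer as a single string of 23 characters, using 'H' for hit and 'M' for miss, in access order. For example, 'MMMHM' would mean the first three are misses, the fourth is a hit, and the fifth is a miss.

Answer: MHHHHHHHMMHHHMHHMMHMHHM

Derivation:
LFU simulation (capacity=3):
  1. access 28: MISS. Cache: [28(c=1)]
  2. access 28: HIT, count now 2. Cache: [28(c=2)]
  3. access 28: HIT, count now 3. Cache: [28(c=3)]
  4. access 28: HIT, count now 4. Cache: [28(c=4)]
  5. access 28: HIT, count now 5. Cache: [28(c=5)]
  6. access 28: HIT, count now 6. Cache: [28(c=6)]
  7. access 28: HIT, count now 7. Cache: [28(c=7)]
  8. access 28: HIT, count now 8. Cache: [28(c=8)]
  9. access 54: MISS. Cache: [54(c=1) 28(c=8)]
  10. access 45: MISS. Cache: [54(c=1) 45(c=1) 28(c=8)]
  11. access 45: HIT, count now 2. Cache: [54(c=1) 45(c=2) 28(c=8)]
  12. access 45: HIT, count now 3. Cache: [54(c=1) 45(c=3) 28(c=8)]
  13. access 45: HIT, count now 4. Cache: [54(c=1) 45(c=4) 28(c=8)]
  14. access 20: MISS, evict 54(c=1). Cache: [20(c=1) 45(c=4) 28(c=8)]
  15. access 20: HIT, count now 2. Cache: [20(c=2) 45(c=4) 28(c=8)]
  16. access 45: HIT, count now 5. Cache: [20(c=2) 45(c=5) 28(c=8)]
  17. access 90: MISS, evict 20(c=2). Cache: [90(c=1) 45(c=5) 28(c=8)]
  18. access 99: MISS, evict 90(c=1). Cache: [99(c=1) 45(c=5) 28(c=8)]
  19. access 45: HIT, count now 6. Cache: [99(c=1) 45(c=6) 28(c=8)]
  20. access 20: MISS, evict 99(c=1). Cache: [20(c=1) 45(c=6) 28(c=8)]
  21. access 28: HIT, count now 9. Cache: [20(c=1) 45(c=6) 28(c=9)]
  22. access 20: HIT, count now 2. Cache: [20(c=2) 45(c=6) 28(c=9)]
  23. access 90: MISS, evict 20(c=2). Cache: [90(c=1) 45(c=6) 28(c=9)]
Total: 15 hits, 8 misses, 5 evictions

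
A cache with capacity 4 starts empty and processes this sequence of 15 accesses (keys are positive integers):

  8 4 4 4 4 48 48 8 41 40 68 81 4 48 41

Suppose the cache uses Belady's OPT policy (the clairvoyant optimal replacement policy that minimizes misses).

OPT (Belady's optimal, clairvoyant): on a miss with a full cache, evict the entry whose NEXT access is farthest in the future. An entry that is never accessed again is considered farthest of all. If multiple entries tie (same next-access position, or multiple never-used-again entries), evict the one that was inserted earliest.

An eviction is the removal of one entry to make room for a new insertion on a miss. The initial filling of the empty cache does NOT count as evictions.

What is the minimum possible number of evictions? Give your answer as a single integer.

Answer: 3

Derivation:
OPT (Belady) simulation (capacity=4):
  1. access 8: MISS. Cache: [8]
  2. access 4: MISS. Cache: [8 4]
  3. access 4: HIT. Next use of 4: step 4. Cache: [8 4]
  4. access 4: HIT. Next use of 4: step 5. Cache: [8 4]
  5. access 4: HIT. Next use of 4: step 13. Cache: [8 4]
  6. access 48: MISS. Cache: [8 4 48]
  7. access 48: HIT. Next use of 48: step 14. Cache: [8 4 48]
  8. access 8: HIT. Next use of 8: never. Cache: [8 4 48]
  9. access 41: MISS. Cache: [8 4 48 41]
  10. access 40: MISS, evict 8 (next use: never). Cache: [4 48 41 40]
  11. access 68: MISS, evict 40 (next use: never). Cache: [4 48 41 68]
  12. access 81: MISS, evict 68 (next use: never). Cache: [4 48 41 81]
  13. access 4: HIT. Next use of 4: never. Cache: [4 48 41 81]
  14. access 48: HIT. Next use of 48: never. Cache: [4 48 41 81]
  15. access 41: HIT. Next use of 41: never. Cache: [4 48 41 81]
Total: 8 hits, 7 misses, 3 evictions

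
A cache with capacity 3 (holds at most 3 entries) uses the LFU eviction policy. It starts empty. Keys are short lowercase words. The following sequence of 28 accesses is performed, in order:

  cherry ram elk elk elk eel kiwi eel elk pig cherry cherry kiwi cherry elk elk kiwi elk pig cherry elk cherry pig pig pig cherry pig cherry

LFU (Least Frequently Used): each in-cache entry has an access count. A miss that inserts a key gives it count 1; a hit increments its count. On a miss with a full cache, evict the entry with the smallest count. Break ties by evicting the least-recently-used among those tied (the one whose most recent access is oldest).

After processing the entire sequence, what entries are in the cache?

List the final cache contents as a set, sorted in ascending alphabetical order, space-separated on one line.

Answer: cherry elk pig

Derivation:
LFU simulation (capacity=3):
  1. access cherry: MISS. Cache: [cherry(c=1)]
  2. access ram: MISS. Cache: [cherry(c=1) ram(c=1)]
  3. access elk: MISS. Cache: [cherry(c=1) ram(c=1) elk(c=1)]
  4. access elk: HIT, count now 2. Cache: [cherry(c=1) ram(c=1) elk(c=2)]
  5. access elk: HIT, count now 3. Cache: [cherry(c=1) ram(c=1) elk(c=3)]
  6. access eel: MISS, evict cherry(c=1). Cache: [ram(c=1) eel(c=1) elk(c=3)]
  7. access kiwi: MISS, evict ram(c=1). Cache: [eel(c=1) kiwi(c=1) elk(c=3)]
  8. access eel: HIT, count now 2. Cache: [kiwi(c=1) eel(c=2) elk(c=3)]
  9. access elk: HIT, count now 4. Cache: [kiwi(c=1) eel(c=2) elk(c=4)]
  10. access pig: MISS, evict kiwi(c=1). Cache: [pig(c=1) eel(c=2) elk(c=4)]
  11. access cherry: MISS, evict pig(c=1). Cache: [cherry(c=1) eel(c=2) elk(c=4)]
  12. access cherry: HIT, count now 2. Cache: [eel(c=2) cherry(c=2) elk(c=4)]
  13. access kiwi: MISS, evict eel(c=2). Cache: [kiwi(c=1) cherry(c=2) elk(c=4)]
  14. access cherry: HIT, count now 3. Cache: [kiwi(c=1) cherry(c=3) elk(c=4)]
  15. access elk: HIT, count now 5. Cache: [kiwi(c=1) cherry(c=3) elk(c=5)]
  16. access elk: HIT, count now 6. Cache: [kiwi(c=1) cherry(c=3) elk(c=6)]
  17. access kiwi: HIT, count now 2. Cache: [kiwi(c=2) cherry(c=3) elk(c=6)]
  18. access elk: HIT, count now 7. Cache: [kiwi(c=2) cherry(c=3) elk(c=7)]
  19. access pig: MISS, evict kiwi(c=2). Cache: [pig(c=1) cherry(c=3) elk(c=7)]
  20. access cherry: HIT, count now 4. Cache: [pig(c=1) cherry(c=4) elk(c=7)]
  21. access elk: HIT, count now 8. Cache: [pig(c=1) cherry(c=4) elk(c=8)]
  22. access cherry: HIT, count now 5. Cache: [pig(c=1) cherry(c=5) elk(c=8)]
  23. access pig: HIT, count now 2. Cache: [pig(c=2) cherry(c=5) elk(c=8)]
  24. access pig: HIT, count now 3. Cache: [pig(c=3) cherry(c=5) elk(c=8)]
  25. access pig: HIT, count now 4. Cache: [pig(c=4) cherry(c=5) elk(c=8)]
  26. access cherry: HIT, count now 6. Cache: [pig(c=4) cherry(c=6) elk(c=8)]
  27. access pig: HIT, count now 5. Cache: [pig(c=5) cherry(c=6) elk(c=8)]
  28. access cherry: HIT, count now 7. Cache: [pig(c=5) cherry(c=7) elk(c=8)]
Total: 19 hits, 9 misses, 6 evictions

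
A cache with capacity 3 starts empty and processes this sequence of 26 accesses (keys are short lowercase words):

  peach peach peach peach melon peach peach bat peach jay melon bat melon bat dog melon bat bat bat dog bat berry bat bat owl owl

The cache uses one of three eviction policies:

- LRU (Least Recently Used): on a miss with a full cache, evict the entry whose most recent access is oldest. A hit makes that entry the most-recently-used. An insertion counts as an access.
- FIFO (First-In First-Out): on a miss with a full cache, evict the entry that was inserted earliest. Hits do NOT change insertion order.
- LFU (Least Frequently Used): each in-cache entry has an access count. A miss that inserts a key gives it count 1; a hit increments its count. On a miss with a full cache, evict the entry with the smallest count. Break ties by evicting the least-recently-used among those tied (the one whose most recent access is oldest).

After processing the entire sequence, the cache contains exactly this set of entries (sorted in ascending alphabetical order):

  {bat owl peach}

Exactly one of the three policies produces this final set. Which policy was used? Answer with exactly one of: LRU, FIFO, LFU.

Simulating under each policy and comparing final sets:
  LRU: final set = {bat berry owl} -> differs
  FIFO: final set = {bat berry owl} -> differs
  LFU: final set = {bat owl peach} -> MATCHES target
Only LFU produces the target set.

Answer: LFU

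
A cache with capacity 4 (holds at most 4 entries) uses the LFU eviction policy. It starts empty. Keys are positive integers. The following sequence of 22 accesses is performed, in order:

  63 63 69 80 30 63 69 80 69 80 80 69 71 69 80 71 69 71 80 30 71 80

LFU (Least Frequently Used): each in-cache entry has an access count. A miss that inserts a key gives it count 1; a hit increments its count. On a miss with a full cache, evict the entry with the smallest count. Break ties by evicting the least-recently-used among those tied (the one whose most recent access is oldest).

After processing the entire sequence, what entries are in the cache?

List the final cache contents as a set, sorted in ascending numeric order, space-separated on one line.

LFU simulation (capacity=4):
  1. access 63: MISS. Cache: [63(c=1)]
  2. access 63: HIT, count now 2. Cache: [63(c=2)]
  3. access 69: MISS. Cache: [69(c=1) 63(c=2)]
  4. access 80: MISS. Cache: [69(c=1) 80(c=1) 63(c=2)]
  5. access 30: MISS. Cache: [69(c=1) 80(c=1) 30(c=1) 63(c=2)]
  6. access 63: HIT, count now 3. Cache: [69(c=1) 80(c=1) 30(c=1) 63(c=3)]
  7. access 69: HIT, count now 2. Cache: [80(c=1) 30(c=1) 69(c=2) 63(c=3)]
  8. access 80: HIT, count now 2. Cache: [30(c=1) 69(c=2) 80(c=2) 63(c=3)]
  9. access 69: HIT, count now 3. Cache: [30(c=1) 80(c=2) 63(c=3) 69(c=3)]
  10. access 80: HIT, count now 3. Cache: [30(c=1) 63(c=3) 69(c=3) 80(c=3)]
  11. access 80: HIT, count now 4. Cache: [30(c=1) 63(c=3) 69(c=3) 80(c=4)]
  12. access 69: HIT, count now 4. Cache: [30(c=1) 63(c=3) 80(c=4) 69(c=4)]
  13. access 71: MISS, evict 30(c=1). Cache: [71(c=1) 63(c=3) 80(c=4) 69(c=4)]
  14. access 69: HIT, count now 5. Cache: [71(c=1) 63(c=3) 80(c=4) 69(c=5)]
  15. access 80: HIT, count now 5. Cache: [71(c=1) 63(c=3) 69(c=5) 80(c=5)]
  16. access 71: HIT, count now 2. Cache: [71(c=2) 63(c=3) 69(c=5) 80(c=5)]
  17. access 69: HIT, count now 6. Cache: [71(c=2) 63(c=3) 80(c=5) 69(c=6)]
  18. access 71: HIT, count now 3. Cache: [63(c=3) 71(c=3) 80(c=5) 69(c=6)]
  19. access 80: HIT, count now 6. Cache: [63(c=3) 71(c=3) 69(c=6) 80(c=6)]
  20. access 30: MISS, evict 63(c=3). Cache: [30(c=1) 71(c=3) 69(c=6) 80(c=6)]
  21. access 71: HIT, count now 4. Cache: [30(c=1) 71(c=4) 69(c=6) 80(c=6)]
  22. access 80: HIT, count now 7. Cache: [30(c=1) 71(c=4) 69(c=6) 80(c=7)]
Total: 16 hits, 6 misses, 2 evictions

Answer: 30 69 71 80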